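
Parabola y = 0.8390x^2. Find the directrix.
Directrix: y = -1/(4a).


a = 0.8390
1/(4a) = 0.2980
directrix: y = -0.2980 = -0.2980

y = -0.2980


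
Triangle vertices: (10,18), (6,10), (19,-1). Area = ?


10*(10+ 1) = 110
6*(-1-18) = -114
19*(18-10) = 152
sum = 148
Area = |148|/2 = 74.0000

74.0000 sq units


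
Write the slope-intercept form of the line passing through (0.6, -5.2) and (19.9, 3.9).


m = (9.1)/(19.3) = 0.4715
b = y1 - m*x1 = -5.2 - (9.1*0.6)/(19.3) = -5.2 - 0.2829 = -5.4829

y = 0.4715x - 5.4829


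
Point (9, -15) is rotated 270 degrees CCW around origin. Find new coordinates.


cos(270) = 0, sin(270) = -1
x' = 9*0 + 15*(-1) = -15
y' = 9*(-1) - 15*0 = -9

(-15, -9)


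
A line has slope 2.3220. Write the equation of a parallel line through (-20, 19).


Parallel lines have equal slopes.
m2 = 2.3220
b2 = 19 - 2.3220*(-20) = 65.4400

y = 2.3220x + 65.4400


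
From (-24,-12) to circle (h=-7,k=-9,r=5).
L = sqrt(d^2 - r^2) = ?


d = sqrt((-24+ 7)^2 + (-12+ 9)^2) = sqrt(289+9) = 17.2627
L = sqrt(298.0000 - 25) = sqrt(273.0000) = 16.5227

16.5227


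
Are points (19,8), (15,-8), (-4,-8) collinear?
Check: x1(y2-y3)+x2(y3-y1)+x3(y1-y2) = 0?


19*(-8+ 8) + 15*(-8-8) - 4*(8+ 8)
= 0 - 240 - 64 = -304

No, not collinear (determinant = -304)


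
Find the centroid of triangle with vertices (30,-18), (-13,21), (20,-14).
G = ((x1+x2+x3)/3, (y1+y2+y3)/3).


Gx = (30- 13+20)/3 = 37/3 = 12.3333
Gy = (-18+21- 14)/3 = -11/3 = -3.6667

G = (12.3333, -3.6667)


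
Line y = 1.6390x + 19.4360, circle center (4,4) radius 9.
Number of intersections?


Substitute y = 1.6390x + 19.4360: (x-4)^2 + (1.6390x+19.4360-4)^2 = 81
Expand to Ax^2 + Bx + C = 0, where b-k = 15.436
A = 1+m^2 = 3.686321
B = 2(m(b-k) - h) = 2(1.6390*15.436 - 4) = 42.599208
C = h^2 + (b-k)^2 - r^2 = 16 + 238.270096 - 81 = 173.270096
disc = B^2-4AC = 1814.6925 - 2554.9168 = -740.2243
disc < 0

0 intersection points


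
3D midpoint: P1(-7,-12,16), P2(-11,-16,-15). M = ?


Mx = (-7- 11)/2 = -9.0000
My = (-12- 16)/2 = -14.0000
Mz = (16- 15)/2 = 0.5000

M = (-9.0000, -14.0000, 0.5000)


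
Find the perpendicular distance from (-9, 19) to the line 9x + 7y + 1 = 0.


|9*(-9) + 7*19 + 1| = |53| = 53
sqrt(81 + 49) = sqrt(130) = 11.4018
d = 53/sqrt(130) = 4.6484

4.6484


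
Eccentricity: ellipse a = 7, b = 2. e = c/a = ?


c = sqrt(49-4) = sqrt(45) = 6.7082
e = c/a = sqrt(45)/7 = 0.9583

e = 0.9583


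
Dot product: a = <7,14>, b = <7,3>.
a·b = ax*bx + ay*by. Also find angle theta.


a·b = 7*7 + 14*3 = 49 + 42 = 91
|a| = sqrt(49+196) = 15.6525
|b| = sqrt(49+9) = 7.6158
cos(theta) = 91/(sqrt(245)*sqrt(58)) = 91/sqrt(14210) = 0.763386
theta = arccos(91/sqrt(14210)) = 40.2364 degrees

a·b = 91, theta = 40.2364 deg


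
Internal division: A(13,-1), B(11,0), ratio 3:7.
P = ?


Px = (3*11 + 7*13)/10 = 124/10 = 12.4000
Py = (3*0 + 7*(-1))/10 = -7/10 = -0.7000

P = (12.4000, -0.7000)


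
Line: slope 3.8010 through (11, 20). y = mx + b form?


y - 20 = 3.8010(x - 11)
y = 3.8010x + 20 - 3.8010*11
y = 3.8010x - 21.8110

y = 3.8010x - 21.8110


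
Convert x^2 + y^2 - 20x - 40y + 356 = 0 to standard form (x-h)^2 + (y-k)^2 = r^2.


h = -D/2 = 20/2 = 10
k = -E/2 = 40/2 = 20
r^2 = h^2 + k^2 - F = 100 + 400 - 356 = 144
r = 12

Center (10, 20), radius = 12


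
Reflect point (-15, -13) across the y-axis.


Reflection rule for y-axis: (-x, y)
(-15, -13) -> (15, -13)

(15, -13)


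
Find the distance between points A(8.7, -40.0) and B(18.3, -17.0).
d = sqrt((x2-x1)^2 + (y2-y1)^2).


dx = 18.3 - 8.7 = 9.6
dy = -17.0 + 40.0 = 23.0
d = sqrt(92.16 + 529.0) = sqrt(621.16) = 24.9231

24.9231


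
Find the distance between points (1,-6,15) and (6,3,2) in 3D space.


dx=5, dy=9, dz=-13
d = sqrt(25+81+169) = sqrt(275) = 16.5831

16.5831


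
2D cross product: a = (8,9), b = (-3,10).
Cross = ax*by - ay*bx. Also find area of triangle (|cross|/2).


cross = 8*10 - 9*(-3) = 80 + 27 = 107
Triangle area = |107|/2 = 107/2 = 53.5000

cross = 107, triangle area = 53.5000


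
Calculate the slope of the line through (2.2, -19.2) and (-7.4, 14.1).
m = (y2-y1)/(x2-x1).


dy = 14.1 + 19.2 = 33.3
dx = -7.4 - 2.2 = -9.6
m = 33.3/(-9.6) = -3.4687

m = -3.4687


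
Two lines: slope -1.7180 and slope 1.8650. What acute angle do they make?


m1-m2 = -3.583
1+m1*m2 = -2.20407
tan(theta) = |-3.583/(-2.20407)| = 1.625629
theta = arctan(|-3.583/(-2.20407)|) = 58.4024 degrees (acute angle)

58.4024 degrees


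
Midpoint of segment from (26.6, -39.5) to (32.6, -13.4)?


Mx = (26.6 + 32.6)/2 = 59.2/2 = 29.6000
My = (-39.5 - 13.4)/2 = -52.9/2 = -26.4500

(29.6000, -26.4500)


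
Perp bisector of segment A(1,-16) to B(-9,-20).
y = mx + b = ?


Midpoint = (-4, -18)
Slope of AB = dy/dx = -4/(-10) = 0.4000
Perp slope = -dx/dy = -10/4 = -2.5000
b = My - (perp slope)*Mx = -18 + (-10*(-4))/(-4) = -18 - 10.0000 = -28.0000

y = -2.5000x - 28.0000


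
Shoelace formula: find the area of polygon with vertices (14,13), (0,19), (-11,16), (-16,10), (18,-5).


sum(xi*y_{i+1}) = 14*19 + 0*16 - 11*10 - 16*(-5) + 18*13 = 470
sum(yi*x_{i+1}) = 13*0 + 19*(-11) + 16*(-16) + 10*18 - 5*14 = -355
Area = |470 + 355|/2 = 825/2 = 412.5000

412.5000 sq units


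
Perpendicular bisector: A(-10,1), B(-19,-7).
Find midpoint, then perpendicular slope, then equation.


Midpoint = (-14.5, -3)
Slope of AB = dy/dx = -8/(-9) = 0.8889
Perp slope = -dx/dy = -9/8 = -1.1250
b = My - (perp slope)*Mx = -3 + (-9*(-14.5))/(-8) = -3 - 16.3125 = -19.3125

y = -1.1250x - 19.3125


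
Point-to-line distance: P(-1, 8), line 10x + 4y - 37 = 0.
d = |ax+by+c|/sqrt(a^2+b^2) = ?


|10*(-1) + 4*8 - 37| = |-15| = 15
sqrt(100 + 16) = sqrt(116) = 10.7703
d = 15/sqrt(116) = 1.3927

1.3927


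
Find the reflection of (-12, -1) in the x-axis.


Reflection rule for x-axis: (x, -y)
(-12, -1) -> (-12, 1)

(-12, 1)


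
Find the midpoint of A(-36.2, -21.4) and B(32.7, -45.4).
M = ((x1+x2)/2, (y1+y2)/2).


Mx = (-36.2 + 32.7)/2 = -3.5/2 = -1.7500
My = (-21.4 - 45.4)/2 = -66.8/2 = -33.4000

(-1.7500, -33.4000)


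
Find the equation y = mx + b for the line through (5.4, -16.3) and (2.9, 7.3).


m = (23.6)/(-2.5) = -9.4400
b = y1 - m*x1 = -16.3 - (23.6*5.4)/(-2.5) = -16.3 + 50.9760 = 34.6760

y = -9.4400x + 34.6760


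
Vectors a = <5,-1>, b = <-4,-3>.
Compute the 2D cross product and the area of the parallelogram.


cross = 5*(-3) + 1*(-4) = -15 - 4 = -19
Parallelogram area = |-19| = 19

cross = -19, parallelogram area = 19


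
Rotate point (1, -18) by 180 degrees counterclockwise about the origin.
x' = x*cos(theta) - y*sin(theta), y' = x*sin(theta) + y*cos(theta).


cos(180) = -1, sin(180) = 0
x' = 1*(-1) + 18*0 = -1
y' = 1*0 - 18*(-1) = 18

(-1, 18)


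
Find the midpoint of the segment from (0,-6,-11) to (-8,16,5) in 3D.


Mx = (0- 8)/2 = -4.0000
My = (-6+16)/2 = 5.0000
Mz = (-11+5)/2 = -3.0000

M = (-4.0000, 5.0000, -3.0000)


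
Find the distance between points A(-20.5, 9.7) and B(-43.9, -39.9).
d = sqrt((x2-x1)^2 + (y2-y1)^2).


dx = -43.9 + 20.5 = -23.4
dy = -39.9 - 9.7 = -49.6
d = sqrt(547.56 + 2460.16) = sqrt(3007.72) = 54.8427

54.8427


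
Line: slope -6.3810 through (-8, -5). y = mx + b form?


y + 5 = -6.3810(x + 8)
y = -6.3810x - 5 + 6.3810*(-8)
y = -6.3810x - 56.0480

y = -6.3810x - 56.0480


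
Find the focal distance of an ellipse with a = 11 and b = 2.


c^2 = 11^2 - 2^2 = 121 - 4 = 117
c = sqrt(117) = 10.8167

c = 10.8167


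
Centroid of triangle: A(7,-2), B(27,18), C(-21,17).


Gx = (7+27- 21)/3 = 13/3 = 4.3333
Gy = (-2+18+17)/3 = 33/3 = 11.0000

G = (4.3333, 11.0000)


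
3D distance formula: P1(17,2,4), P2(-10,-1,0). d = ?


dx=-27, dy=-3, dz=-4
d = sqrt(729+9+16) = sqrt(754) = 27.4591

27.4591


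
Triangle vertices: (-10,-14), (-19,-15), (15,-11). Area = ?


-10*(-15+ 11) = 40
-19*(-11+ 14) = -57
15*(-14+ 15) = 15
sum = -2
Area = |-2|/2 = 1.0000

1.0000 sq units


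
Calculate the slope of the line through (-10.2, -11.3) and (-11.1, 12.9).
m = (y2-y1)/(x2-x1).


dy = 12.9 + 11.3 = 24.2
dx = -11.1 + 10.2 = -0.9
m = 24.2/(-0.9) = -26.8889

m = -26.8889


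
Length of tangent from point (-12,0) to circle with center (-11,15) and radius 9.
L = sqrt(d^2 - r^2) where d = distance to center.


d = sqrt((-12+ 11)^2 + (0-15)^2) = sqrt(1+225) = 15.0333
L = sqrt(226.0000 - 81) = sqrt(145.0000) = 12.0416

12.0416


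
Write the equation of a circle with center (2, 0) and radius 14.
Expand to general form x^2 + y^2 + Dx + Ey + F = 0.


(x-2)^2 + (y-0)^2 = 14^2
D = -2h = -4, E = -2k = 0
F = h^2+k^2-r^2 = 4+0-196 = -192

x^2 + y^2 - 4x - 192 = 0


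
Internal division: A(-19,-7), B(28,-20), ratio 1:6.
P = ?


Px = (1*28 + 6*(-19))/7 = -86/7 = -12.2857
Py = (1*(-20) + 6*(-7))/7 = -62/7 = -8.8571

P = (-12.2857, -8.8571)


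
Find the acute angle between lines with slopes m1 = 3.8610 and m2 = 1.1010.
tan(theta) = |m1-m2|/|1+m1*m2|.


m1-m2 = 2.76
1+m1*m2 = 5.250961
tan(theta) = |2.76/5.250961| = 0.525618
theta = arctan(|2.76/5.250961|) = 27.7272 degrees (acute angle)

27.7272 degrees


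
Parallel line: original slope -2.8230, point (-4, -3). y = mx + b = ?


Parallel lines have equal slopes.
m2 = -2.8230
b2 = -3 + 2.8230*(-4) = -14.2920

y = -2.8230x - 14.2920


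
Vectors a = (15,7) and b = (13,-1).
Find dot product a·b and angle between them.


a·b = 15*13 + 7*(-1) = 195 - 7 = 188
|a| = sqrt(225+49) = 16.5529
|b| = sqrt(169+1) = 13.0384
cos(theta) = 188/(sqrt(274)*sqrt(170)) = 188/sqrt(46580) = 0.871080
theta = arccos(188/sqrt(46580)) = 29.4156 degrees

a·b = 188, theta = 29.4156 deg


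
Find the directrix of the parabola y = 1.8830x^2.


a = 1.8830
1/(4a) = 0.1328
directrix: y = -0.1328 = -0.1328

y = -0.1328


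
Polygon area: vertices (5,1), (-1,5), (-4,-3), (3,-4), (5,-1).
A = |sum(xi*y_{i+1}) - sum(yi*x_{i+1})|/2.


sum(xi*y_{i+1}) = 5*5 - 1*(-3) - 4*(-4) + 3*(-1) + 5*1 = 46
sum(yi*x_{i+1}) = 1*(-1) + 5*(-4) - 3*3 - 4*5 - 1*5 = -55
Area = |46 + 55|/2 = 101/2 = 50.5000

50.5000 sq units


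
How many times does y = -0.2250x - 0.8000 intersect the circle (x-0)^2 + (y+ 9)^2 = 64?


Substitute y = -0.2250x - 0.8000: (x-0)^2 + (-0.2250x- 0.8000+ 9)^2 = 64
Expand to Ax^2 + Bx + C = 0, where b-k = 8.2
A = 1+m^2 = 1.050625
B = 2(m(b-k) - h) = 2(-0.2250*8.2 - 0) = -3.69
C = h^2 + (b-k)^2 - r^2 = 0 + 67.24 - 64 = 3.24
disc = B^2-4AC = 13.6161 - 13.6161 = 0
disc = 0

1 intersection point (tangent)


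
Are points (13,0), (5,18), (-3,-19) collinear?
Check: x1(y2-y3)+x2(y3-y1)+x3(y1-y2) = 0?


13*(18+ 19) + 5*(-19-0) - 3*(0-18)
= 481 - 95 + 54 = 440

No, not collinear (determinant = 440)


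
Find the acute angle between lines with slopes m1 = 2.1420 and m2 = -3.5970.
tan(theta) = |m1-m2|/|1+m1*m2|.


m1-m2 = 5.739
1+m1*m2 = -6.704774
tan(theta) = |5.739/(-6.704774)| = 0.855957
theta = arctan(|5.739/(-6.704774)|) = 40.5621 degrees (acute angle)

40.5621 degrees


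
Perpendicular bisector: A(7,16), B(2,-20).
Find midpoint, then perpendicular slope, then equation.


Midpoint = (4.5, -2)
Slope of AB = dy/dx = -36/(-5) = 7.2000
Perp slope = -dx/dy = -5/36 = -0.1389
b = My - (perp slope)*Mx = -2 + (-5*4.5)/(-36) = -2 + 0.6250 = -1.3750

y = -0.1389x - 1.3750


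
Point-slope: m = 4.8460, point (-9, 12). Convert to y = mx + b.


y - 12 = 4.8460(x + 9)
y = 4.8460x + 12 - 4.8460*(-9)
y = 4.8460x + 55.6140

y = 4.8460x + 55.6140


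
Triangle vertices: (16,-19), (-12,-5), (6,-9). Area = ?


16*(-5+ 9) = 64
-12*(-9+ 19) = -120
6*(-19+ 5) = -84
sum = -140
Area = |-140|/2 = 70.0000

70.0000 sq units


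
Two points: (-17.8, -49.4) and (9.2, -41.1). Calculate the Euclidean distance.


dx = 9.2 + 17.8 = 27.0
dy = -41.1 + 49.4 = 8.3
d = sqrt(729.0 + 68.89) = sqrt(797.89) = 28.2469

28.2469


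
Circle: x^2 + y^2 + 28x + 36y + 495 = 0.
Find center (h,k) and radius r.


h = -D/2 = -28/2 = -14
k = -E/2 = -36/2 = -18
r^2 = h^2 + k^2 - F = 196 + 324 - 495 = 25
r = 5

Center (-14, -18), radius = 5


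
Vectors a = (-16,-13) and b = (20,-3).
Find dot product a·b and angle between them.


a·b = -16*20 - 13*(-3) = -320 + 39 = -281
|a| = sqrt(256+169) = 20.6155
|b| = sqrt(400+9) = 20.2237
cos(theta) = -281/(sqrt(425)*sqrt(409)) = -281/sqrt(173825) = -0.673985
theta = arccos(-281/sqrt(173825)) = 132.3754 degrees

a·b = -281, theta = 132.3754 deg


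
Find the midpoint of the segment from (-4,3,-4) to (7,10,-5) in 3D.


Mx = (-4+7)/2 = 1.5000
My = (3+10)/2 = 6.5000
Mz = (-4- 5)/2 = -4.5000

M = (1.5000, 6.5000, -4.5000)


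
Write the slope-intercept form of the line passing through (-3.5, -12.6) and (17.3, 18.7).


m = (31.3)/(20.8) = 1.5048
b = y1 - m*x1 = -12.6 - (31.3*(-3.5))/(20.8) = -12.6 + 5.2668 = -7.3332

y = 1.5048x - 7.3332


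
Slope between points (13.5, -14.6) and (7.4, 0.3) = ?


dy = 0.3 + 14.6 = 14.9
dx = 7.4 - 13.5 = -6.1
m = 14.9/(-6.1) = -2.4426

m = -2.4426


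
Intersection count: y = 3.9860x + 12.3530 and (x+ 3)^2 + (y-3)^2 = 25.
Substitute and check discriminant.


Substitute y = 3.9860x + 12.3530: (x+ 3)^2 + (3.9860x+12.3530-3)^2 = 25
Expand to Ax^2 + Bx + C = 0, where b-k = 9.353
A = 1+m^2 = 16.888196
B = 2(m(b-k) - h) = 2(3.9860*9.353 + 3) = 80.562116
C = h^2 + (b-k)^2 - r^2 = 9 + 87.478609 - 25 = 71.478609
disc = B^2-4AC = 6490.2545 - 4828.5790 = 1661.6755
disc > 0

2 intersection points


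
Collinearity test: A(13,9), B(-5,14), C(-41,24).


13*(14-24) - 5*(24-9) - 41*(9-14)
= -130 - 75 + 205 = 0

Yes, collinear (determinant = 0)


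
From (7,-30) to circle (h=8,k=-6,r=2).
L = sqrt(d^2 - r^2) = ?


d = sqrt((7-8)^2 + (-30+ 6)^2) = sqrt(1+576) = 24.0208
L = sqrt(577.0000 - 4) = sqrt(573.0000) = 23.9374

23.9374


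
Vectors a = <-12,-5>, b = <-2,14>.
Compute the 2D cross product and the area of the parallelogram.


cross = -12*14 + 5*(-2) = -168 - 10 = -178
Parallelogram area = |-178| = 178

cross = -178, parallelogram area = 178


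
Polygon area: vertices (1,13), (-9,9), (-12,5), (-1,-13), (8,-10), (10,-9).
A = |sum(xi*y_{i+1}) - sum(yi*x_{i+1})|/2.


sum(xi*y_{i+1}) = 1*9 - 9*5 - 12*(-13) - 1*(-10) + 8*(-9) + 10*13 = 188
sum(yi*x_{i+1}) = 13*(-9) + 9*(-12) + 5*(-1) - 13*8 - 10*10 - 9*1 = -443
Area = |188 + 443|/2 = 631/2 = 315.5000

315.5000 sq units


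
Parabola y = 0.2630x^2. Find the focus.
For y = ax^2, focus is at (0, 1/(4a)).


a = 0.2630
4a = 1.0520
focus = (0, 1/1.0520) = (0, 0.9506)

Focus = (0, 0.9506)


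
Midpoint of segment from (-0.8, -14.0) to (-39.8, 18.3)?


Mx = (-0.8 - 39.8)/2 = -40.6/2 = -20.3000
My = (-14.0 + 18.3)/2 = 4.3/2 = 2.1500

(-20.3000, 2.1500)


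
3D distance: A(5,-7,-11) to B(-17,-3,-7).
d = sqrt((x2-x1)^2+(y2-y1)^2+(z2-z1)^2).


dx=-22, dy=4, dz=4
d = sqrt(484+16+16) = sqrt(516) = 22.7156

22.7156


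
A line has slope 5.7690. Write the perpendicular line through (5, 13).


Perpendicular slope = -1/m1 = -1/5.7690 = -0.1733
b2 = y0 - m2*x0 = 13 + 5/5.7690 = 13 + 0.8667 = 13.8667

y = -0.1733x + 13.8667


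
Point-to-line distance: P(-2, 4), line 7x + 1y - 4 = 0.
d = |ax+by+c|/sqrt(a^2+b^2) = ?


|7*(-2) + 1*4 - 4| = |-14| = 14
sqrt(49 + 1) = sqrt(50) = 7.0711
d = 14/sqrt(50) = 1.9799

1.9799


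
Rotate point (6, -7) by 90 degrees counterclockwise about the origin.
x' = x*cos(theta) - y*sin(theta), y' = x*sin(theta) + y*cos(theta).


cos(90) = 0, sin(90) = 1
x' = 6*0 + 7*1 = 7
y' = 6*1 - 7*0 = 6

(7, 6)


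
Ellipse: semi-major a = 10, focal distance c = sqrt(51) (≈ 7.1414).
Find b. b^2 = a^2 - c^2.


b^2 = 10^2 - (sqrt(51))^2 = 100 - 51 = 49
b = sqrt(49) = 7

b = 7


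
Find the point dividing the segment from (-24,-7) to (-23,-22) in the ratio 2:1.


Px = (2*(-23) + 1*(-24))/3 = -70/3 = -23.3333
Py = (2*(-22) + 1*(-7))/3 = -51/3 = -17.0000

P = (-23.3333, -17.0000)


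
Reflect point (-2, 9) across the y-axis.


Reflection rule for y-axis: (-x, y)
(-2, 9) -> (2, 9)

(2, 9)


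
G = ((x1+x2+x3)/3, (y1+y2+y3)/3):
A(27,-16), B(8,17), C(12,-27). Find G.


Gx = (27+8+12)/3 = 47/3 = 15.6667
Gy = (-16+17- 27)/3 = -26/3 = -8.6667

G = (15.6667, -8.6667)


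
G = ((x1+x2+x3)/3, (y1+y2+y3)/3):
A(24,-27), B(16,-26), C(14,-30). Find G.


Gx = (24+16+14)/3 = 54/3 = 18.0000
Gy = (-27- 26- 30)/3 = -83/3 = -27.6667

G = (18.0000, -27.6667)


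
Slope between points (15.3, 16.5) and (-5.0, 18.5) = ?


dy = 18.5 - 16.5 = 2.0
dx = -5.0 - 15.3 = -20.3
m = 2.0/(-20.3) = -0.0985

m = -0.0985


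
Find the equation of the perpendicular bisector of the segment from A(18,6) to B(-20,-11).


Midpoint = (-1, -2.5)
Slope of AB = dy/dx = -17/(-38) = 0.4474
Perp slope = -dx/dy = -38/17 = -2.2353
b = My - (perp slope)*Mx = -2.5 + (-38*(-1))/(-17) = -2.5 - 2.2353 = -4.7353

y = -2.2353x - 4.7353


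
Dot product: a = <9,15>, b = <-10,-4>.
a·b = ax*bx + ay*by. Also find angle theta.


a·b = 9*(-10) + 15*(-4) = -90 - 60 = -150
|a| = sqrt(81+225) = 17.4929
|b| = sqrt(100+16) = 10.7703
cos(theta) = -150/(sqrt(306)*sqrt(116)) = -150/sqrt(35496) = -0.796162
theta = arccos(-150/sqrt(35496)) = 142.7652 degrees

a·b = -150, theta = 142.7652 deg


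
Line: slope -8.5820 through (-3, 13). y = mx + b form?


y - 13 = -8.5820(x + 3)
y = -8.5820x + 13 + 8.5820*(-3)
y = -8.5820x - 12.7460

y = -8.5820x - 12.7460


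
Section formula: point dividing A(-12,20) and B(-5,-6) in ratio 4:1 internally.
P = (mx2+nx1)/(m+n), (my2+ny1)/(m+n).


Px = (4*(-5) + 1*(-12))/5 = -32/5 = -6.4000
Py = (4*(-6) + 1*20)/5 = -4/5 = -0.8000

P = (-6.4000, -0.8000)


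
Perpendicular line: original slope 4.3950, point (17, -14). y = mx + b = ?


Perpendicular slope = -1/m1 = -1/4.3950 = -0.2275
b2 = y0 - m2*x0 = -14 + 17/4.3950 = -14 + 3.8680 = -10.1320

y = -0.2275x - 10.1320


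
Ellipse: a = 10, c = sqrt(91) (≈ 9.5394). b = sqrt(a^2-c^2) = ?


b^2 = 10^2 - (sqrt(91))^2 = 100 - 91 = 9
b = sqrt(9) = 3

b = 3


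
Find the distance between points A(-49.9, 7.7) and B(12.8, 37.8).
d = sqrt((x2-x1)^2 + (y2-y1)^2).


dx = 12.8 + 49.9 = 62.7
dy = 37.8 - 7.7 = 30.1
d = sqrt(3931.29 + 906.01) = sqrt(4837.3) = 69.5507

69.5507


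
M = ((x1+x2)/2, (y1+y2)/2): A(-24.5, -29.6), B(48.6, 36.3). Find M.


Mx = (-24.5 + 48.6)/2 = 24.1/2 = 12.0500
My = (-29.6 + 36.3)/2 = 6.7/2 = 3.3500

(12.0500, 3.3500)


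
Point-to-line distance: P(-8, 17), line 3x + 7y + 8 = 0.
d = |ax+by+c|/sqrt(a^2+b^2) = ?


|3*(-8) + 7*17 + 8| = |103| = 103
sqrt(9 + 49) = sqrt(58) = 7.6158
d = 103/sqrt(58) = 13.5246

13.5246


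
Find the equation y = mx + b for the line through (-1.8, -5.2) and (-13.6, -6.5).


m = (-1.3)/(-11.8) = 0.1102
b = y1 - m*x1 = -5.2 - (-1.3*(-1.8))/(-11.8) = -5.2 + 0.1983 = -5.0017

y = 0.1102x - 5.0017


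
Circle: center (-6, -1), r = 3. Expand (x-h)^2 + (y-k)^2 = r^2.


(x+ 6)^2 + (y+ 1)^2 = 3^2
D = -2h = 12, E = -2k = 2
F = h^2+k^2-r^2 = 36+1-9 = 28

x^2 + y^2 + 12x + 2y + 28 = 0


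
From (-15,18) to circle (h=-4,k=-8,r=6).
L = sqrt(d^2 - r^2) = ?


d = sqrt((-15+ 4)^2 + (18+ 8)^2) = sqrt(121+676) = 28.2312
L = sqrt(797.0000 - 36) = sqrt(761.0000) = 27.5862

27.5862


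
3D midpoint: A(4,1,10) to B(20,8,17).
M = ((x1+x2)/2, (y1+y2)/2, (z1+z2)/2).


Mx = (4+20)/2 = 12.0000
My = (1+8)/2 = 4.5000
Mz = (10+17)/2 = 13.5000

M = (12.0000, 4.5000, 13.5000)


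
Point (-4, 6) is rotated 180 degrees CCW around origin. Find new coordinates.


cos(180) = -1, sin(180) = 0
x' = -4*(-1) - 6*0 = 4
y' = -4*0 + 6*(-1) = -6

(4, -6)


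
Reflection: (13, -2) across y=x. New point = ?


Reflection rule for y=x: (y, x)
(13, -2) -> (-2, 13)

(-2, 13)


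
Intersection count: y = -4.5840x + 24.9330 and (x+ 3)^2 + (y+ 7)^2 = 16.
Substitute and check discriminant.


Substitute y = -4.5840x + 24.9330: (x+ 3)^2 + (-4.5840x+24.9330+ 7)^2 = 16
Expand to Ax^2 + Bx + C = 0, where b-k = 31.933
A = 1+m^2 = 22.013056
B = 2(m(b-k) - h) = 2(-4.5840*31.933 + 3) = -286.761744
C = h^2 + (b-k)^2 - r^2 = 9 + 1019.716489 - 16 = 1012.716489
disc = B^2-4AC = 82232.2978 - 89171.9391 = -6939.6413
disc < 0

0 intersection points


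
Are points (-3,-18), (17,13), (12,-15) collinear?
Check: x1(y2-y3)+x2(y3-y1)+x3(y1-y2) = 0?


-3*(13+ 15) + 17*(-15+ 18) + 12*(-18-13)
= -84 + 51 - 372 = -405

No, not collinear (determinant = -405)


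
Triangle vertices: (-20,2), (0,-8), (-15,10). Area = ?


-20*(-8-10) = 360
0*(10-2) = 0
-15*(2+ 8) = -150
sum = 210
Area = |210|/2 = 105.0000

105.0000 sq units


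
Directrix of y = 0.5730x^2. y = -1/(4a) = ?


a = 0.5730
1/(4a) = 0.4363
directrix: y = -0.4363 = -0.4363

y = -0.4363


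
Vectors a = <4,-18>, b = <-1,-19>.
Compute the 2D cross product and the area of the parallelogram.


cross = 4*(-19) + 18*(-1) = -76 - 18 = -94
Parallelogram area = |-94| = 94

cross = -94, parallelogram area = 94


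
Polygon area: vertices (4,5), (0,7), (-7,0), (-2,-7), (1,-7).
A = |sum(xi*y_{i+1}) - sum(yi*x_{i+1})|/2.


sum(xi*y_{i+1}) = 4*7 + 0*0 - 7*(-7) - 2*(-7) + 1*5 = 96
sum(yi*x_{i+1}) = 5*0 + 7*(-7) + 0*(-2) - 7*1 - 7*4 = -84
Area = |96 + 84|/2 = 180/2 = 90.0000

90.0000 sq units


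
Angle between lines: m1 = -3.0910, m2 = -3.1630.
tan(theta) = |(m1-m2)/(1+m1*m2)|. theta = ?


m1-m2 = 0.072
1+m1*m2 = 10.776833
tan(theta) = |0.072/10.776833| = 0.006681
theta = arctan(|0.072/10.776833|) = 0.3828 degrees (acute angle)

0.3828 degrees


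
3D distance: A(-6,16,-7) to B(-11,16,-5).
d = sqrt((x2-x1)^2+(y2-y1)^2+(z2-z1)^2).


dx=-5, dy=0, dz=2
d = sqrt(25+0+4) = sqrt(29) = 5.3852

5.3852


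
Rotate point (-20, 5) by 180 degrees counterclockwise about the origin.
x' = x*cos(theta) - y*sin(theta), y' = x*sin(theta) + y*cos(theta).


cos(180) = -1, sin(180) = 0
x' = -20*(-1) - 5*0 = 20
y' = -20*0 + 5*(-1) = -5

(20, -5)


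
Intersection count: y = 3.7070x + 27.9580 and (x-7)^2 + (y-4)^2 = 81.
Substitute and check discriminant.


Substitute y = 3.7070x + 27.9580: (x-7)^2 + (3.7070x+27.9580-4)^2 = 81
Expand to Ax^2 + Bx + C = 0, where b-k = 23.958
A = 1+m^2 = 14.741849
B = 2(m(b-k) - h) = 2(3.7070*23.958 - 7) = 163.624612
C = h^2 + (b-k)^2 - r^2 = 49 + 573.985764 - 81 = 541.985764
disc = B^2-4AC = 26773.0137 - 31959.4892 = -5186.4755
disc < 0

0 intersection points


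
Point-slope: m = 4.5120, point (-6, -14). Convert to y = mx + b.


y + 14 = 4.5120(x + 6)
y = 4.5120x - 14 - 4.5120*(-6)
y = 4.5120x + 13.0720

y = 4.5120x + 13.0720


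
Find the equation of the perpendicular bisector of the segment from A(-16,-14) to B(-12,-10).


Midpoint = (-14, -12)
Slope of AB = dy/dx = 4/4 = 1.0000
Perp slope = -dx/dy = -4/4 = -1.0000
b = My - (perp slope)*Mx = -12 + (4*(-14))/4 = -12 - 14.0000 = -26.0000

y = -1.0000x - 26.0000


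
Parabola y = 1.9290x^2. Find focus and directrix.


a = 1.9290
1/(4a) = 0.1296
Focus = (0, 0.1296)
Directrix: y = -0.1296

Focus = (0, 0.1296), Directrix: y = -0.1296


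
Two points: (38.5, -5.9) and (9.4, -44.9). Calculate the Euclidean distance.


dx = 9.4 - 38.5 = -29.1
dy = -44.9 + 5.9 = -39.0
d = sqrt(846.81 + 1521.0) = sqrt(2367.81) = 48.6601

48.6601


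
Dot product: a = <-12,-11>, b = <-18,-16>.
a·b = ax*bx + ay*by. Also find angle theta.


a·b = -12*(-18) - 11*(-16) = 216 + 176 = 392
|a| = sqrt(144+121) = 16.2788
|b| = sqrt(324+256) = 24.0832
cos(theta) = 392/(sqrt(265)*sqrt(580)) = 392/sqrt(153700) = 0.999883
theta = arccos(392/sqrt(153700)) = 0.8769 degrees

a·b = 392, theta = 0.8769 deg


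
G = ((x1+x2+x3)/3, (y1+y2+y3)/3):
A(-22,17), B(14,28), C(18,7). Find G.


Gx = (-22+14+18)/3 = 10/3 = 3.3333
Gy = (17+28+7)/3 = 52/3 = 17.3333

G = (3.3333, 17.3333)


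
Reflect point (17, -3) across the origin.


Reflection rule for origin: (-x, -y)
(17, -3) -> (-17, 3)

(-17, 3)


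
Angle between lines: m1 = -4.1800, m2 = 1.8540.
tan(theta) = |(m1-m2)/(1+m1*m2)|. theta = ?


m1-m2 = -6.034
1+m1*m2 = -6.74972
tan(theta) = |-6.034/(-6.74972)| = 0.893963
theta = arctan(|-6.034/(-6.74972)|) = 41.7955 degrees (acute angle)

41.7955 degrees


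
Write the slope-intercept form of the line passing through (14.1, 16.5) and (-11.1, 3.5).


m = (-13.0)/(-25.2) = 0.5159
b = y1 - m*x1 = 16.5 - (-13.0*14.1)/(-25.2) = 16.5 - 7.2738 = 9.2262

y = 0.5159x + 9.2262


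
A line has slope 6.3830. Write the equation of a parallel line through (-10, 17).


Parallel lines have equal slopes.
m2 = 6.3830
b2 = 17 - 6.3830*(-10) = 80.8300

y = 6.3830x + 80.8300


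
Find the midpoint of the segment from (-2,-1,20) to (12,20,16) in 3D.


Mx = (-2+12)/2 = 5.0000
My = (-1+20)/2 = 9.5000
Mz = (20+16)/2 = 18.0000

M = (5.0000, 9.5000, 18.0000)


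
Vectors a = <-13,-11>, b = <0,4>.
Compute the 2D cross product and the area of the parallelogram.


cross = -13*4 + 11*0 = -52 - 0 = -52
Parallelogram area = |-52| = 52

cross = -52, parallelogram area = 52


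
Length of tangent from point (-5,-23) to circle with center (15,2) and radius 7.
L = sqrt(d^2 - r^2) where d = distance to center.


d = sqrt((-5-15)^2 + (-23-2)^2) = sqrt(400+625) = 32.0156
L = sqrt(1025.0000 - 49) = sqrt(976.0000) = 31.2410

31.2410


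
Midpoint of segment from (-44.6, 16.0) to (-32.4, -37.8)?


Mx = (-44.6 - 32.4)/2 = -77.0/2 = -38.5000
My = (16.0 - 37.8)/2 = -21.8/2 = -10.9000

(-38.5000, -10.9000)


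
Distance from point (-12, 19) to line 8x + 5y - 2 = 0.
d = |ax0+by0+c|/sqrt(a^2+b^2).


|8*(-12) + 5*19 - 2| = |-3| = 3
sqrt(64 + 25) = sqrt(89) = 9.4340
d = 3/sqrt(89) = 0.3180

0.3180


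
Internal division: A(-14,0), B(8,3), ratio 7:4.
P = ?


Px = (7*8 + 4*(-14))/11 = 0/11 = 0
Py = (7*3 + 4*0)/11 = 21/11 = 1.9091

P = (0, 1.9091)


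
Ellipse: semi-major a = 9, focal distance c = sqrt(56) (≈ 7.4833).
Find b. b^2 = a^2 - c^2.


b^2 = 9^2 - (sqrt(56))^2 = 81 - 56 = 25
b = sqrt(25) = 5

b = 5


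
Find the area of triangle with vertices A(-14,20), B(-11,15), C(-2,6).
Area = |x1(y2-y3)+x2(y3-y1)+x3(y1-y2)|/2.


-14*(15-6) = -126
-11*(6-20) = 154
-2*(20-15) = -10
sum = 18
Area = |18|/2 = 9.0000

9.0000 sq units


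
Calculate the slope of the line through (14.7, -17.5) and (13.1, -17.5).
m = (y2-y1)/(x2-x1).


dy = -17.5 + 17.5 = 0.0
dx = 13.1 - 14.7 = -1.6
m = 0.0/(-1.6) = 0

m = 0


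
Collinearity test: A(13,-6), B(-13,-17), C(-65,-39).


13*(-17+ 39) - 13*(-39+ 6) - 65*(-6+ 17)
= 286 + 429 - 715 = 0

Yes, collinear (determinant = 0)


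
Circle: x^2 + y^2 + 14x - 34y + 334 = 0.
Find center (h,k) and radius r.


h = -D/2 = -14/2 = -7
k = -E/2 = 34/2 = 17
r^2 = h^2 + k^2 - F = 49 + 289 - 334 = 4
r = 2

Center (-7, 17), radius = 2


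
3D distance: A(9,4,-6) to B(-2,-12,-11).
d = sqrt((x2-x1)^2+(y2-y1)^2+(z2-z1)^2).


dx=-11, dy=-16, dz=-5
d = sqrt(121+256+25) = sqrt(402) = 20.0499

20.0499


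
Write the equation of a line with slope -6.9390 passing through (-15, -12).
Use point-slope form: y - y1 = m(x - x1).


y + 12 = -6.9390(x + 15)
y = -6.9390x - 12 + 6.9390*(-15)
y = -6.9390x - 116.0850

y = -6.9390x - 116.0850


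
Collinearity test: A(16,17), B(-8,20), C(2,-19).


16*(20+ 19) - 8*(-19-17) + 2*(17-20)
= 624 + 288 - 6 = 906

No, not collinear (determinant = 906)


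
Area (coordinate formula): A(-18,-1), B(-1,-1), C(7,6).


-18*(-1-6) = 126
-1*(6+ 1) = -7
7*(-1+ 1) = 0
sum = 119
Area = |119|/2 = 59.5000

59.5000 sq units


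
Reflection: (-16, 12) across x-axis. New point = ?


Reflection rule for x-axis: (x, -y)
(-16, 12) -> (-16, -12)

(-16, -12)


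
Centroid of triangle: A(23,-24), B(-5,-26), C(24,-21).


Gx = (23- 5+24)/3 = 42/3 = 14.0000
Gy = (-24- 26- 21)/3 = -71/3 = -23.6667

G = (14.0000, -23.6667)


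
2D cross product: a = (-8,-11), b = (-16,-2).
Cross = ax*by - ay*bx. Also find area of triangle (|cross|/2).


cross = -8*(-2) + 11*(-16) = 16 - 176 = -160
Triangle area = |-160|/2 = 160/2 = 80.0000

cross = -160, triangle area = 80.0000


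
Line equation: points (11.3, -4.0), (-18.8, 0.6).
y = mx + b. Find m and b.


m = (4.6)/(-30.1) = -0.1528
b = y1 - m*x1 = -4.0 - (4.6*11.3)/(-30.1) = -4.0 + 1.7269 = -2.2731

y = -0.1528x - 2.2731


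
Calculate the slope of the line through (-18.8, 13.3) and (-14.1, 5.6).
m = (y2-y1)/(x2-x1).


dy = 5.6 - 13.3 = -7.7
dx = -14.1 + 18.8 = 4.7
m = -7.7/4.7 = -1.6383

m = -1.6383


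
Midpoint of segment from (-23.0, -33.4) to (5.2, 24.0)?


Mx = (-23.0 + 5.2)/2 = -17.8/2 = -8.9000
My = (-33.4 + 24.0)/2 = -9.4/2 = -4.7000

(-8.9000, -4.7000)


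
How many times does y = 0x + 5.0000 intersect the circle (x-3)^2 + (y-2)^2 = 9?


Substitute y = 0x + 5.0000: (x-3)^2 + (0x+5.0000-2)^2 = 9
Expand to Ax^2 + Bx + C = 0, where b-k = 3
A = 1+m^2 = 1
B = 2(m(b-k) - h) = 2(0*3 - 3) = -6
C = h^2 + (b-k)^2 - r^2 = 9 + 9 - 9 = 9
disc = B^2-4AC = 36.0000 - 36.0000 = 0
disc = 0

1 intersection point (tangent)


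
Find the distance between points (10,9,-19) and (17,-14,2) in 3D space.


dx=7, dy=-23, dz=21
d = sqrt(49+529+441) = sqrt(1019) = 31.9218

31.9218


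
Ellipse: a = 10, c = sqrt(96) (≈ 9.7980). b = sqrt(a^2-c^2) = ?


b^2 = 10^2 - (sqrt(96))^2 = 100 - 96 = 4
b = sqrt(4) = 2

b = 2


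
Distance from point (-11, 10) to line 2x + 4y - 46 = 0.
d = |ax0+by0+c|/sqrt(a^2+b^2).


|2*(-11) + 4*10 - 46| = |-28| = 28
sqrt(4 + 16) = sqrt(20) = 4.4721
d = 28/sqrt(20) = 6.2610

6.2610


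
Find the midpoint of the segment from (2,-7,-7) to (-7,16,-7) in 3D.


Mx = (2- 7)/2 = -2.5000
My = (-7+16)/2 = 4.5000
Mz = (-7- 7)/2 = -7.0000

M = (-2.5000, 4.5000, -7.0000)


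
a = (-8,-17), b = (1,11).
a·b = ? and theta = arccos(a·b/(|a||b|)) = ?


a·b = -8*1 - 17*11 = -8 - 187 = -195
|a| = sqrt(64+289) = 18.7883
|b| = sqrt(1+121) = 11.0454
cos(theta) = -195/(sqrt(353)*sqrt(122)) = -195/sqrt(43066) = -0.939653
theta = arccos(-195/sqrt(43066)) = 159.9933 degrees

a·b = -195, theta = 159.9933 deg


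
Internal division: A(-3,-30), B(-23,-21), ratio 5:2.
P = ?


Px = (5*(-23) + 2*(-3))/7 = -121/7 = -17.2857
Py = (5*(-21) + 2*(-30))/7 = -165/7 = -23.5714

P = (-17.2857, -23.5714)


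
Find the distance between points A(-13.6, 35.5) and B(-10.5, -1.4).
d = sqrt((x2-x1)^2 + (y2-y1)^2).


dx = -10.5 + 13.6 = 3.1
dy = -1.4 - 35.5 = -36.9
d = sqrt(9.61 + 1361.61) = sqrt(1371.22) = 37.0300

37.0300


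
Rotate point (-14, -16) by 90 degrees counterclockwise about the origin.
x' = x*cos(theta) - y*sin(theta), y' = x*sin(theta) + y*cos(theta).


cos(90) = 0, sin(90) = 1
x' = -14*0 + 16*1 = 16
y' = -14*1 - 16*0 = -14

(16, -14)


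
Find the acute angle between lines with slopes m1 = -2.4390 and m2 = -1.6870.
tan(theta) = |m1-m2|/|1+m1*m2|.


m1-m2 = -0.752
1+m1*m2 = 5.114593
tan(theta) = |-0.752/5.114593| = 0.147030
theta = arctan(|-0.752/5.114593|) = 8.3643 degrees (acute angle)

8.3643 degrees


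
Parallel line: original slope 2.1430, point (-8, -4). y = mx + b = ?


Parallel lines have equal slopes.
m2 = 2.1430
b2 = -4 - 2.1430*(-8) = 13.1440

y = 2.1430x + 13.1440


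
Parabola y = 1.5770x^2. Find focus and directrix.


a = 1.5770
1/(4a) = 0.1585
Focus = (0, 0.1585)
Directrix: y = -0.1585

Focus = (0, 0.1585), Directrix: y = -0.1585


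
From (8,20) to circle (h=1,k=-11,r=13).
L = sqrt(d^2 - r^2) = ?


d = sqrt((8-1)^2 + (20+ 11)^2) = sqrt(49+961) = 31.7805
L = sqrt(1010.0000 - 169) = sqrt(841.0000) = 29.0000

29.0000


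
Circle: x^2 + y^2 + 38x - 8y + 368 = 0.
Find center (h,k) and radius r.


h = -D/2 = -38/2 = -19
k = -E/2 = 8/2 = 4
r^2 = h^2 + k^2 - F = 361 + 16 - 368 = 9
r = 3

Center (-19, 4), radius = 3


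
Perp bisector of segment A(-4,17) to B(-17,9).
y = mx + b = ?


Midpoint = (-10.5, 13)
Slope of AB = dy/dx = -8/(-13) = 0.6154
Perp slope = -dx/dy = -13/8 = -1.6250
b = My - (perp slope)*Mx = 13 + (-13*(-10.5))/(-8) = 13 - 17.0625 = -4.0625

y = -1.6250x - 4.0625


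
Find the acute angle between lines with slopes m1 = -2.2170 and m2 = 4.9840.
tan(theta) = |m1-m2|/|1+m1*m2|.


m1-m2 = -7.201
1+m1*m2 = -10.049528
tan(theta) = |-7.201/(-10.049528)| = 0.716551
theta = arctan(|-7.201/(-10.049528)|) = 35.6235 degrees (acute angle)

35.6235 degrees


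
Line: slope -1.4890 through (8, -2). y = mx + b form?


y + 2 = -1.4890(x - 8)
y = -1.4890x - 2 + 1.4890*8
y = -1.4890x + 9.9120

y = -1.4890x + 9.9120


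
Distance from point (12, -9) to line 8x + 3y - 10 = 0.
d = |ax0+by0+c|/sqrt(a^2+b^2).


|8*12 + 3*(-9) - 10| = |59| = 59
sqrt(64 + 9) = sqrt(73) = 8.5440
d = 59/sqrt(73) = 6.9054

6.9054


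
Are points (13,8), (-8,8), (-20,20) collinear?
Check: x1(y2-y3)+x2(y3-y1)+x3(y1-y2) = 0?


13*(8-20) - 8*(20-8) - 20*(8-8)
= -156 - 96 + 0 = -252

No, not collinear (determinant = -252)


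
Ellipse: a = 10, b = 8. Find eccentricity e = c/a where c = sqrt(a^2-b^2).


c = sqrt(100-64) = sqrt(36) = 6.0000
e = c/a = 6/10 = 0.6000

e = 0.6000


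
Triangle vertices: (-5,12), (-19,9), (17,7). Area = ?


-5*(9-7) = -10
-19*(7-12) = 95
17*(12-9) = 51
sum = 136
Area = |136|/2 = 68.0000

68.0000 sq units


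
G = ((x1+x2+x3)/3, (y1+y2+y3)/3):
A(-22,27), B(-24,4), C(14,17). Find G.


Gx = (-22- 24+14)/3 = -32/3 = -10.6667
Gy = (27+4+17)/3 = 48/3 = 16.0000

G = (-10.6667, 16.0000)


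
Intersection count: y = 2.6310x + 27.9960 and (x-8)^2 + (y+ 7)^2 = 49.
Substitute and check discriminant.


Substitute y = 2.6310x + 27.9960: (x-8)^2 + (2.6310x+27.9960+ 7)^2 = 49
Expand to Ax^2 + Bx + C = 0, where b-k = 34.996
A = 1+m^2 = 7.922161
B = 2(m(b-k) - h) = 2(2.6310*34.996 - 8) = 168.148952
C = h^2 + (b-k)^2 - r^2 = 64 + 1224.720016 - 49 = 1239.720016
disc = B^2-4AC = 28274.0701 - 39285.0462 = -11010.9761
disc < 0

0 intersection points


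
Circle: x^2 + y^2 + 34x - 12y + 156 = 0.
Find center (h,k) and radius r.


h = -D/2 = -34/2 = -17
k = -E/2 = 12/2 = 6
r^2 = h^2 + k^2 - F = 289 + 36 - 156 = 169
r = 13

Center (-17, 6), radius = 13


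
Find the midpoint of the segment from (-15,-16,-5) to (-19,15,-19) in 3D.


Mx = (-15- 19)/2 = -17.0000
My = (-16+15)/2 = -0.5000
Mz = (-5- 19)/2 = -12.0000

M = (-17.0000, -0.5000, -12.0000)


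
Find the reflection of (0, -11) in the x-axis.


Reflection rule for x-axis: (x, -y)
(0, -11) -> (0, 11)

(0, 11)


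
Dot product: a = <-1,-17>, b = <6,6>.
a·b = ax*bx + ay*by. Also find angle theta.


a·b = -1*6 - 17*6 = -6 - 102 = -108
|a| = sqrt(1+289) = 17.0294
|b| = sqrt(36+36) = 8.4853
cos(theta) = -108/(sqrt(290)*sqrt(72)) = -108/sqrt(20880) = -0.747409
theta = arccos(-108/sqrt(20880)) = 138.3665 degrees

a·b = -108, theta = 138.3665 deg


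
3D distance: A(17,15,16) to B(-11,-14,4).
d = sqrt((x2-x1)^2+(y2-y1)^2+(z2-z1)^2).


dx=-28, dy=-29, dz=-12
d = sqrt(784+841+144) = sqrt(1769) = 42.0595

42.0595


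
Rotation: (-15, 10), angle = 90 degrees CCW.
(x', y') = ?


cos(90) = 0, sin(90) = 1
x' = -15*0 - 10*1 = -10
y' = -15*1 + 10*0 = -15

(-10, -15)


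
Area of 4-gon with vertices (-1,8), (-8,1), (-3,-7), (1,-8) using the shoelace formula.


sum(xi*y_{i+1}) = -1*1 - 8*(-7) - 3*(-8) + 1*8 = 87
sum(yi*x_{i+1}) = 8*(-8) + 1*(-3) - 7*1 - 8*(-1) = -66
Area = |87 + 66|/2 = 153/2 = 76.5000

76.5000 sq units


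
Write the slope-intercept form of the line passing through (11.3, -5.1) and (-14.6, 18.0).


m = (23.1)/(-25.9) = -0.8919
b = y1 - m*x1 = -5.1 - (23.1*11.3)/(-25.9) = -5.1 + 10.0784 = 4.9784

y = -0.8919x + 4.9784


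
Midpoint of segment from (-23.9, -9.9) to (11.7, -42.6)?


Mx = (-23.9 + 11.7)/2 = -12.2/2 = -6.1000
My = (-9.9 - 42.6)/2 = -52.5/2 = -26.2500

(-6.1000, -26.2500)


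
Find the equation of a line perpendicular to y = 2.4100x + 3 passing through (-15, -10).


Perpendicular slope = -1/m1 = -1/2.4100 = -0.4149
b2 = y0 - m2*x0 = -10 - 15/2.4100 = -10 - 6.2241 = -16.2241

y = -0.4149x - 16.2241


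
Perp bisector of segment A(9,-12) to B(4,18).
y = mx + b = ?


Midpoint = (6.5, 3)
Slope of AB = dy/dx = 30/(-5) = -6.0000
Perp slope = -dx/dy = 5/30 = 0.1667
b = My - (perp slope)*Mx = 3 + (-5*6.5)/30 = 3 - 1.0833 = 1.9167

y = 0.1667x + 1.9167


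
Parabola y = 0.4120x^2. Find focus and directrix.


a = 0.4120
1/(4a) = 0.6068
Focus = (0, 0.6068)
Directrix: y = -0.6068

Focus = (0, 0.6068), Directrix: y = -0.6068


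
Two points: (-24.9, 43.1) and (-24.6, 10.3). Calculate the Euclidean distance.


dx = -24.6 + 24.9 = 0.3
dy = 10.3 - 43.1 = -32.8
d = sqrt(0.09 + 1075.84) = sqrt(1075.93) = 32.8014

32.8014


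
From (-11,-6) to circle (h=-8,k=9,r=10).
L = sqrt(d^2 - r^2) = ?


d = sqrt((-11+ 8)^2 + (-6-9)^2) = sqrt(9+225) = 15.2971
L = sqrt(234.0000 - 100) = sqrt(134.0000) = 11.5758

11.5758


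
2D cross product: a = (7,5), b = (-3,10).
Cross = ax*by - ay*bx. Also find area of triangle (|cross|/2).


cross = 7*10 - 5*(-3) = 70 + 15 = 85
Triangle area = |85|/2 = 85/2 = 42.5000

cross = 85, triangle area = 42.5000


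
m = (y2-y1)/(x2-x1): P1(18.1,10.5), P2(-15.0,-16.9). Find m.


dy = -16.9 - 10.5 = -27.4
dx = -15.0 - 18.1 = -33.1
m = -27.4/(-33.1) = 0.8278

m = 0.8278


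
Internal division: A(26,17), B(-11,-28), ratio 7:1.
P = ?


Px = (7*(-11) + 1*26)/8 = -51/8 = -6.3750
Py = (7*(-28) + 1*17)/8 = -179/8 = -22.3750

P = (-6.3750, -22.3750)


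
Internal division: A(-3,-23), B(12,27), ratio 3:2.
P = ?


Px = (3*12 + 2*(-3))/5 = 30/5 = 6.0000
Py = (3*27 + 2*(-23))/5 = 35/5 = 7.0000

P = (6.0000, 7.0000)


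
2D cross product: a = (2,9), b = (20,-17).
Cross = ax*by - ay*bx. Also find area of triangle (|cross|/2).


cross = 2*(-17) - 9*20 = -34 - 180 = -214
Triangle area = |-214|/2 = 214/2 = 107.0000

cross = -214, triangle area = 107.0000


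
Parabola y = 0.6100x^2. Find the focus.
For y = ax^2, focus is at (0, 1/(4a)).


a = 0.6100
4a = 2.4400
focus = (0, 1/2.4400) = (0, 0.4098)

Focus = (0, 0.4098)


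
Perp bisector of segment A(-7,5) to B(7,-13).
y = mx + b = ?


Midpoint = (0, -4)
Slope of AB = dy/dx = -18/14 = -1.2857
Perp slope = -dx/dy = 14/18 = 0.7778
b = My - (perp slope)*Mx = -4 + (14*0)/(-18) = -4 + 0 = -4.0000

y = 0.7778x - 4.0000


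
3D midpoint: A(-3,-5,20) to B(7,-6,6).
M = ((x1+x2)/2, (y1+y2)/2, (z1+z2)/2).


Mx = (-3+7)/2 = 2.0000
My = (-5- 6)/2 = -5.5000
Mz = (20+6)/2 = 13.0000

M = (2.0000, -5.5000, 13.0000)


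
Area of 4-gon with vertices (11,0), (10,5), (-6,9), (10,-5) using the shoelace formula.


sum(xi*y_{i+1}) = 11*5 + 10*9 - 6*(-5) + 10*0 = 175
sum(yi*x_{i+1}) = 0*10 + 5*(-6) + 9*10 - 5*11 = 5
Area = |175 - 5|/2 = 170/2 = 85.0000

85.0000 sq units


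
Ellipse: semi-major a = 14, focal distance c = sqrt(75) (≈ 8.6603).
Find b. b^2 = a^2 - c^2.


b^2 = 14^2 - (sqrt(75))^2 = 196 - 75 = 121
b = sqrt(121) = 11

b = 11


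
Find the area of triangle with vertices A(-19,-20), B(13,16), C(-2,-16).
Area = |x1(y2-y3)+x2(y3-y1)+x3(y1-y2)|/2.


-19*(16+ 16) = -608
13*(-16+ 20) = 52
-2*(-20-16) = 72
sum = -484
Area = |-484|/2 = 242.0000

242.0000 sq units


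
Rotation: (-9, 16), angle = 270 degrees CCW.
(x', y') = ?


cos(270) = 0, sin(270) = -1
x' = -9*0 - 16*(-1) = 16
y' = -9*(-1) + 16*0 = 9

(16, 9)


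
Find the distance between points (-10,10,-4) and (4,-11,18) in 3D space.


dx=14, dy=-21, dz=22
d = sqrt(196+441+484) = sqrt(1121) = 33.4813

33.4813


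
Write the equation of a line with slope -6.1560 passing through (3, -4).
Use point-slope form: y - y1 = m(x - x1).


y + 4 = -6.1560(x - 3)
y = -6.1560x - 4 + 6.1560*3
y = -6.1560x + 14.4680

y = -6.1560x + 14.4680


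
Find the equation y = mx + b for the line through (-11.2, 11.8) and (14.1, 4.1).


m = (-7.7)/(25.3) = -0.3043
b = y1 - m*x1 = 11.8 - (-7.7*(-11.2))/(25.3) = 11.8 - 3.4087 = 8.3913

y = -0.3043x + 8.3913


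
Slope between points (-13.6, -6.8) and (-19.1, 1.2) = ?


dy = 1.2 + 6.8 = 8.0
dx = -19.1 + 13.6 = -5.5
m = 8.0/(-5.5) = -1.4545

m = -1.4545
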